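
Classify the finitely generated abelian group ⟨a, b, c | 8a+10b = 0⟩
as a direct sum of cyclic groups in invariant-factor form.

rank_ℚ(R)=1; free=3−1=2
SNF(R) diag = [2] → torsion [2]

Answer: M ≅ ℤ^2 ⊕ ℤ/2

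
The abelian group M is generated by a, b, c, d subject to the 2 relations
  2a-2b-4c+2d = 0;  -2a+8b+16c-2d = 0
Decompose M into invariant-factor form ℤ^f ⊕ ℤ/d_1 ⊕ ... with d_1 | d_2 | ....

Answer: M ≅ ℤ^2 ⊕ ℤ/2 ⊕ ℤ/6

Derivation:
rank_ℚ(R)=2; free=4−2=2
SNF(R) diag = [2, 6] → torsion [2, 6]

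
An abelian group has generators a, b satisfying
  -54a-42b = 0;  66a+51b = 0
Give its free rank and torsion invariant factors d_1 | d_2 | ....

rank_ℚ(R)=2; free=2−2=0
SNF(R) diag = [3, 6] → torsion [3, 6]

Answer: M ≅ ℤ/3 ⊕ ℤ/6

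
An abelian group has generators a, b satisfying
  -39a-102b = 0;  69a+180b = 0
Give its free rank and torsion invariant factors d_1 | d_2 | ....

Answer: M ≅ ℤ/3 ⊕ ℤ/6

Derivation:
rank_ℚ(R)=2; free=2−2=0
SNF(R) diag = [3, 6] → torsion [3, 6]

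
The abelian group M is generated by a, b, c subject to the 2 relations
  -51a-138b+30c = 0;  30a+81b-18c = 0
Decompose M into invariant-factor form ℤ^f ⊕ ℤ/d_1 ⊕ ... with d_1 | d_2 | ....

rank_ℚ(R)=2; free=3−2=1
SNF(R) diag = [3, 3] → torsion [3, 3]

Answer: M ≅ ℤ^1 ⊕ ℤ/3 ⊕ ℤ/3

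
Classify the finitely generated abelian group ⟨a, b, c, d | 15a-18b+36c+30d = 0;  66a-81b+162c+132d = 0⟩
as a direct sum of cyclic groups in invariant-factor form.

Answer: M ≅ ℤ^2 ⊕ ℤ/3 ⊕ ℤ/9

Derivation:
rank_ℚ(R)=2; free=4−2=2
SNF(R) diag = [3, 9] → torsion [3, 9]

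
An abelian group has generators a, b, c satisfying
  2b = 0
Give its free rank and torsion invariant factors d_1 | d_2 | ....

rank_ℚ(R)=1; free=3−1=2
SNF(R) diag = [2] → torsion [2]

Answer: M ≅ ℤ^2 ⊕ ℤ/2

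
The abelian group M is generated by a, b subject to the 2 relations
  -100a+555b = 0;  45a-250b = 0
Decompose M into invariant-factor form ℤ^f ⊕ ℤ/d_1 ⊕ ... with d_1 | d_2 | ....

rank_ℚ(R)=2; free=2−2=0
SNF(R) diag = [5, 5] → torsion [5, 5]

Answer: M ≅ ℤ/5 ⊕ ℤ/5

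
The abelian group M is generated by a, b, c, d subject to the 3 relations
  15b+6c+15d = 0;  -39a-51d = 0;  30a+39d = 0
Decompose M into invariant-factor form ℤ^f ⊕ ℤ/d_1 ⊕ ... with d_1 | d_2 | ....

Answer: M ≅ ℤ^1 ⊕ ℤ/3 ⊕ ℤ/3 ⊕ ℤ/3

Derivation:
rank_ℚ(R)=3; free=4−3=1
SNF(R) diag = [3, 3, 3] → torsion [3, 3, 3]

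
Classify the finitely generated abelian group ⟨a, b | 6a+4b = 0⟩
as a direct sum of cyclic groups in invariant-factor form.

rank_ℚ(R)=1; free=2−1=1
SNF(R) diag = [2] → torsion [2]

Answer: M ≅ ℤ^1 ⊕ ℤ/2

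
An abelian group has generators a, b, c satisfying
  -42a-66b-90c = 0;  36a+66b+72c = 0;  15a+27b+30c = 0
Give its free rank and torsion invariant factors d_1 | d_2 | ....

Answer: M ≅ ℤ/3 ⊕ ℤ/6 ⊕ ℤ/6

Derivation:
rank_ℚ(R)=3; free=3−3=0
SNF(R) diag = [3, 6, 6] → torsion [3, 6, 6]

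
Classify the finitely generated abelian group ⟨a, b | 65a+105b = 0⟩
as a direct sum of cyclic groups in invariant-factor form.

Answer: M ≅ ℤ^1 ⊕ ℤ/5

Derivation:
rank_ℚ(R)=1; free=2−1=1
SNF(R) diag = [5] → torsion [5]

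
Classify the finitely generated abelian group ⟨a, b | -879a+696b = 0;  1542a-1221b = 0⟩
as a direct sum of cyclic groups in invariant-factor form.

rank_ℚ(R)=2; free=2−2=0
SNF(R) diag = [3, 9] → torsion [3, 9]

Answer: M ≅ ℤ/3 ⊕ ℤ/9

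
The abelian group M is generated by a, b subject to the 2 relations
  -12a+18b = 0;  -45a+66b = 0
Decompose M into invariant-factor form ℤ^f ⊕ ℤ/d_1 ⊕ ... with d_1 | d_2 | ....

Answer: M ≅ ℤ/3 ⊕ ℤ/6

Derivation:
rank_ℚ(R)=2; free=2−2=0
SNF(R) diag = [3, 6] → torsion [3, 6]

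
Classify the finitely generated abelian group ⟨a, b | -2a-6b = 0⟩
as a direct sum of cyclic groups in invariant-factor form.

rank_ℚ(R)=1; free=2−1=1
SNF(R) diag = [2] → torsion [2]

Answer: M ≅ ℤ^1 ⊕ ℤ/2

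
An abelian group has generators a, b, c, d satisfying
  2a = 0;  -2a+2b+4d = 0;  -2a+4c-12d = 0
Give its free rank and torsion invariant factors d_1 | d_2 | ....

rank_ℚ(R)=3; free=4−3=1
SNF(R) diag = [2, 2, 4] → torsion [2, 2, 4]

Answer: M ≅ ℤ^1 ⊕ ℤ/2 ⊕ ℤ/2 ⊕ ℤ/4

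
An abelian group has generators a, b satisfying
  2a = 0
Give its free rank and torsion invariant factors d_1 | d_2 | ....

Answer: M ≅ ℤ^1 ⊕ ℤ/2

Derivation:
rank_ℚ(R)=1; free=2−1=1
SNF(R) diag = [2] → torsion [2]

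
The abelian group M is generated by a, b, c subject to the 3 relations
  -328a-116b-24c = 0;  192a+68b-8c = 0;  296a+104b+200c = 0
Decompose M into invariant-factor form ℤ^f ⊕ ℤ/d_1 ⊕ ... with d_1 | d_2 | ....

rank_ℚ(R)=3; free=3−3=0
SNF(R) diag = [4, 8, 24] → torsion [4, 8, 24]

Answer: M ≅ ℤ/4 ⊕ ℤ/8 ⊕ ℤ/24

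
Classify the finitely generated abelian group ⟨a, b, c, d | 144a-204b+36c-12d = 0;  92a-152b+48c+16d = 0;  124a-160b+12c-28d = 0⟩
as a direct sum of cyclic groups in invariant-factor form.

rank_ℚ(R)=3; free=4−3=1
SNF(R) diag = [4, 12, 12] → torsion [4, 12, 12]

Answer: M ≅ ℤ^1 ⊕ ℤ/4 ⊕ ℤ/12 ⊕ ℤ/12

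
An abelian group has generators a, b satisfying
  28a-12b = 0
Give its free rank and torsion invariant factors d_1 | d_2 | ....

Answer: M ≅ ℤ^1 ⊕ ℤ/4

Derivation:
rank_ℚ(R)=1; free=2−1=1
SNF(R) diag = [4] → torsion [4]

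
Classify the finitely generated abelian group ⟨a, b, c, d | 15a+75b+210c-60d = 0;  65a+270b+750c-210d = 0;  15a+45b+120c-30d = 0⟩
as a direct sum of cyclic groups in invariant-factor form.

rank_ℚ(R)=3; free=4−3=1
SNF(R) diag = [5, 15, 30] → torsion [5, 15, 30]

Answer: M ≅ ℤ^1 ⊕ ℤ/5 ⊕ ℤ/15 ⊕ ℤ/30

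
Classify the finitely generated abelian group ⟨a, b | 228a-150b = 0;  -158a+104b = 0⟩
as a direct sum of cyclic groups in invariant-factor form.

Answer: M ≅ ℤ/2 ⊕ ℤ/6

Derivation:
rank_ℚ(R)=2; free=2−2=0
SNF(R) diag = [2, 6] → torsion [2, 6]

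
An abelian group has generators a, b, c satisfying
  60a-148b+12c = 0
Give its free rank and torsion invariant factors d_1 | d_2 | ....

Answer: M ≅ ℤ^2 ⊕ ℤ/4

Derivation:
rank_ℚ(R)=1; free=3−1=2
SNF(R) diag = [4] → torsion [4]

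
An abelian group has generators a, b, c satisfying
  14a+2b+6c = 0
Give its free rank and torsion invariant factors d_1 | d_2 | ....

rank_ℚ(R)=1; free=3−1=2
SNF(R) diag = [2] → torsion [2]

Answer: M ≅ ℤ^2 ⊕ ℤ/2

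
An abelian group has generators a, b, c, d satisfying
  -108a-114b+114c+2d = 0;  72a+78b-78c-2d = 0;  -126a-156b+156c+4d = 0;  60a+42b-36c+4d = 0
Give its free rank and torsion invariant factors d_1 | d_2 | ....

Answer: M ≅ ℤ/2 ⊕ ℤ/6 ⊕ ℤ/18 ⊕ ℤ/36

Derivation:
rank_ℚ(R)=4; free=4−4=0
SNF(R) diag = [2, 6, 18, 36] → torsion [2, 6, 18, 36]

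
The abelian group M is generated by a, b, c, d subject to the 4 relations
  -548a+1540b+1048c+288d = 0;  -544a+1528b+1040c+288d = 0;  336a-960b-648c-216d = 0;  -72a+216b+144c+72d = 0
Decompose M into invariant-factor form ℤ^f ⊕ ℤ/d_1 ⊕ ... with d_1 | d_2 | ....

rank_ℚ(R)=4; free=4−4=0
SNF(R) diag = [4, 8, 24, 72] → torsion [4, 8, 24, 72]

Answer: M ≅ ℤ/4 ⊕ ℤ/8 ⊕ ℤ/24 ⊕ ℤ/72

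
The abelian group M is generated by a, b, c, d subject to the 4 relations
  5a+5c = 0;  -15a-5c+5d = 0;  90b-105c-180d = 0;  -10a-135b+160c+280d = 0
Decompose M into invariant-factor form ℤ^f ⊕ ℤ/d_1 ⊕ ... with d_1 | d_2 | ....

Answer: M ≅ ℤ/5 ⊕ ℤ/5 ⊕ ℤ/15 ⊕ ℤ/45

Derivation:
rank_ℚ(R)=4; free=4−4=0
SNF(R) diag = [5, 5, 15, 45] → torsion [5, 5, 15, 45]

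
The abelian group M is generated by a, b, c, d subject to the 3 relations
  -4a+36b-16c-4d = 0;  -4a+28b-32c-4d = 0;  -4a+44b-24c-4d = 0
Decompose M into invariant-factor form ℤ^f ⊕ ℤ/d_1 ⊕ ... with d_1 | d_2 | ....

rank_ℚ(R)=3; free=4−3=1
SNF(R) diag = [4, 8, 24] → torsion [4, 8, 24]

Answer: M ≅ ℤ^1 ⊕ ℤ/4 ⊕ ℤ/8 ⊕ ℤ/24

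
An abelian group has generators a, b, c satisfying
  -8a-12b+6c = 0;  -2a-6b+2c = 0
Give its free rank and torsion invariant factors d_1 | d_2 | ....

rank_ℚ(R)=2; free=3−2=1
SNF(R) diag = [2, 2] → torsion [2, 2]

Answer: M ≅ ℤ^1 ⊕ ℤ/2 ⊕ ℤ/2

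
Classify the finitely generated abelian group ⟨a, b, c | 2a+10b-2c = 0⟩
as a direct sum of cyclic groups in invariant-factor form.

rank_ℚ(R)=1; free=3−1=2
SNF(R) diag = [2] → torsion [2]

Answer: M ≅ ℤ^2 ⊕ ℤ/2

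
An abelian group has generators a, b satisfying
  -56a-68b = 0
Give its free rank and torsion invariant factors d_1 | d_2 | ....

Answer: M ≅ ℤ^1 ⊕ ℤ/4

Derivation:
rank_ℚ(R)=1; free=2−1=1
SNF(R) diag = [4] → torsion [4]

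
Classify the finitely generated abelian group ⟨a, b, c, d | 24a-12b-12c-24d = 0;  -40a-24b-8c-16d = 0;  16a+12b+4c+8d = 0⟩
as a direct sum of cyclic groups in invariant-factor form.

Answer: M ≅ ℤ^1 ⊕ ℤ/4 ⊕ ℤ/8 ⊕ ℤ/24

Derivation:
rank_ℚ(R)=3; free=4−3=1
SNF(R) diag = [4, 8, 24] → torsion [4, 8, 24]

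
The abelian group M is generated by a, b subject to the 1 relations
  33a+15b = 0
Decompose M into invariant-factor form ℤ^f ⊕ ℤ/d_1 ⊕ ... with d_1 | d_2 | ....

Answer: M ≅ ℤ^1 ⊕ ℤ/3

Derivation:
rank_ℚ(R)=1; free=2−1=1
SNF(R) diag = [3] → torsion [3]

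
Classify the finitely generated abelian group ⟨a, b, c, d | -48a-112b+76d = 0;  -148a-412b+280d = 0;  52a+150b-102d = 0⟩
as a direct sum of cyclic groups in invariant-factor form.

rank_ℚ(R)=3; free=4−3=1
SNF(R) diag = [2, 4, 12] → torsion [2, 4, 12]

Answer: M ≅ ℤ^1 ⊕ ℤ/2 ⊕ ℤ/4 ⊕ ℤ/12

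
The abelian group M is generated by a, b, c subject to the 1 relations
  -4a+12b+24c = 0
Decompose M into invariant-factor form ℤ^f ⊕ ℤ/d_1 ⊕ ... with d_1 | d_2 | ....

rank_ℚ(R)=1; free=3−1=2
SNF(R) diag = [4] → torsion [4]

Answer: M ≅ ℤ^2 ⊕ ℤ/4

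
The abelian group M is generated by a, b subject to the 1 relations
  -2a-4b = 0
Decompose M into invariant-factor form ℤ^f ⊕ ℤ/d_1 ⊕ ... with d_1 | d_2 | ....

Answer: M ≅ ℤ^1 ⊕ ℤ/2

Derivation:
rank_ℚ(R)=1; free=2−1=1
SNF(R) diag = [2] → torsion [2]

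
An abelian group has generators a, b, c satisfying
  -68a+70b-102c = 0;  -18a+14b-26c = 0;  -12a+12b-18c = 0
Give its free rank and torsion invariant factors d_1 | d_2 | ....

rank_ℚ(R)=3; free=3−3=0
SNF(R) diag = [2, 2, 6] → torsion [2, 2, 6]

Answer: M ≅ ℤ/2 ⊕ ℤ/2 ⊕ ℤ/6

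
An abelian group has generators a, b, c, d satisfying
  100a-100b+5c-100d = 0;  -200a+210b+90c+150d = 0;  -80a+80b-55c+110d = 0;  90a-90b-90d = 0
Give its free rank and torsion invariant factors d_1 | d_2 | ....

rank_ℚ(R)=4; free=4−4=0
SNF(R) diag = [5, 10, 30, 90] → torsion [5, 10, 30, 90]

Answer: M ≅ ℤ/5 ⊕ ℤ/10 ⊕ ℤ/30 ⊕ ℤ/90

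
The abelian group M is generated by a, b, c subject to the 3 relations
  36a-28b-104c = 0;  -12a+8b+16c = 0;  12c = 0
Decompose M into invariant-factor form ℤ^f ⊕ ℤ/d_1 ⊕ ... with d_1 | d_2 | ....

rank_ℚ(R)=3; free=3−3=0
SNF(R) diag = [4, 12, 12] → torsion [4, 12, 12]

Answer: M ≅ ℤ/4 ⊕ ℤ/12 ⊕ ℤ/12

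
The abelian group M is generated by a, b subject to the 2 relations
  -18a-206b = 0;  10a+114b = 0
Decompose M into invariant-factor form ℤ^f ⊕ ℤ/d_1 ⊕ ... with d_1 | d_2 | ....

Answer: M ≅ ℤ/2 ⊕ ℤ/4

Derivation:
rank_ℚ(R)=2; free=2−2=0
SNF(R) diag = [2, 4] → torsion [2, 4]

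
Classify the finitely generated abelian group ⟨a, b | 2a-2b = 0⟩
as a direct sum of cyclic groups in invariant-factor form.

Answer: M ≅ ℤ^1 ⊕ ℤ/2

Derivation:
rank_ℚ(R)=1; free=2−1=1
SNF(R) diag = [2] → torsion [2]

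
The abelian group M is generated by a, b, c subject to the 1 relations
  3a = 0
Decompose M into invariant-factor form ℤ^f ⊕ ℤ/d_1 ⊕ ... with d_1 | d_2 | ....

rank_ℚ(R)=1; free=3−1=2
SNF(R) diag = [3] → torsion [3]

Answer: M ≅ ℤ^2 ⊕ ℤ/3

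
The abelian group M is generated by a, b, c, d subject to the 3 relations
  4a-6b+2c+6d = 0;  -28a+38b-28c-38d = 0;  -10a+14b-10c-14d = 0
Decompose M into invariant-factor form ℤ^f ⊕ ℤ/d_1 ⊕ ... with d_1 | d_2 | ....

Answer: M ≅ ℤ^1 ⊕ ℤ/2 ⊕ ℤ/2 ⊕ ℤ/6

Derivation:
rank_ℚ(R)=3; free=4−3=1
SNF(R) diag = [2, 2, 6] → torsion [2, 2, 6]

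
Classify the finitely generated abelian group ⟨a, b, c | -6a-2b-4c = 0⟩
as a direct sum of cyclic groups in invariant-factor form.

rank_ℚ(R)=1; free=3−1=2
SNF(R) diag = [2] → torsion [2]

Answer: M ≅ ℤ^2 ⊕ ℤ/2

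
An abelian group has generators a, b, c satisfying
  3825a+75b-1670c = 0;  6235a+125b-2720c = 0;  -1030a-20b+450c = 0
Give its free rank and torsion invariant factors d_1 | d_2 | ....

rank_ℚ(R)=3; free=3−3=0
SNF(R) diag = [5, 10, 30] → torsion [5, 10, 30]

Answer: M ≅ ℤ/5 ⊕ ℤ/10 ⊕ ℤ/30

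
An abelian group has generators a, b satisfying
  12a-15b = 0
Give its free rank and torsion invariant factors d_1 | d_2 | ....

Answer: M ≅ ℤ^1 ⊕ ℤ/3

Derivation:
rank_ℚ(R)=1; free=2−1=1
SNF(R) diag = [3] → torsion [3]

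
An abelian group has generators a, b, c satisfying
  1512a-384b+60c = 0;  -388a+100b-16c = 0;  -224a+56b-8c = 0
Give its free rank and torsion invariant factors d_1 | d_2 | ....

rank_ℚ(R)=3; free=3−3=0
SNF(R) diag = [4, 12, 24] → torsion [4, 12, 24]

Answer: M ≅ ℤ/4 ⊕ ℤ/12 ⊕ ℤ/24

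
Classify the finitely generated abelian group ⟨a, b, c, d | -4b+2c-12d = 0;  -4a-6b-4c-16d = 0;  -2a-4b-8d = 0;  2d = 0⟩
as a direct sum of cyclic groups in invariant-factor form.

rank_ℚ(R)=4; free=4−4=0
SNF(R) diag = [2, 2, 2, 6] → torsion [2, 2, 2, 6]

Answer: M ≅ ℤ/2 ⊕ ℤ/2 ⊕ ℤ/2 ⊕ ℤ/6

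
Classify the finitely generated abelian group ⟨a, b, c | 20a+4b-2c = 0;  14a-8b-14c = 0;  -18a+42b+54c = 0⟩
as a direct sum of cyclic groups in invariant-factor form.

rank_ℚ(R)=3; free=3−3=0
SNF(R) diag = [2, 6, 18] → torsion [2, 6, 18]

Answer: M ≅ ℤ/2 ⊕ ℤ/6 ⊕ ℤ/18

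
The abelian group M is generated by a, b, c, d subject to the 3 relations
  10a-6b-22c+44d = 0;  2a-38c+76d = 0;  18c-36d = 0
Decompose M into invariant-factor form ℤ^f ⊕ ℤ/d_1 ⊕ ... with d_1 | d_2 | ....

Answer: M ≅ ℤ^1 ⊕ ℤ/2 ⊕ ℤ/6 ⊕ ℤ/18

Derivation:
rank_ℚ(R)=3; free=4−3=1
SNF(R) diag = [2, 6, 18] → torsion [2, 6, 18]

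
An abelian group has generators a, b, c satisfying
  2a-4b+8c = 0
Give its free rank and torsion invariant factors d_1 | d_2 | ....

rank_ℚ(R)=1; free=3−1=2
SNF(R) diag = [2] → torsion [2]

Answer: M ≅ ℤ^2 ⊕ ℤ/2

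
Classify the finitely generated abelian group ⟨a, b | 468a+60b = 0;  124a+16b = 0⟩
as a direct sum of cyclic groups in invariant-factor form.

Answer: M ≅ ℤ/4 ⊕ ℤ/12

Derivation:
rank_ℚ(R)=2; free=2−2=0
SNF(R) diag = [4, 12] → torsion [4, 12]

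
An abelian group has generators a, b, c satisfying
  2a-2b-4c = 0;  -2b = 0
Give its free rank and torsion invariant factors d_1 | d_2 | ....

Answer: M ≅ ℤ^1 ⊕ ℤ/2 ⊕ ℤ/2

Derivation:
rank_ℚ(R)=2; free=3−2=1
SNF(R) diag = [2, 2] → torsion [2, 2]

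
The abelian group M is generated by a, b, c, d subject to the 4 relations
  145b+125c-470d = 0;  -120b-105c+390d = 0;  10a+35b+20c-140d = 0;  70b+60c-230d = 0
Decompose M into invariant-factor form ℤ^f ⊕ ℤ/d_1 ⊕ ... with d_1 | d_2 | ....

Answer: M ≅ ℤ/5 ⊕ ℤ/5 ⊕ ℤ/10 ⊕ ℤ/30

Derivation:
rank_ℚ(R)=4; free=4−4=0
SNF(R) diag = [5, 5, 10, 30] → torsion [5, 5, 10, 30]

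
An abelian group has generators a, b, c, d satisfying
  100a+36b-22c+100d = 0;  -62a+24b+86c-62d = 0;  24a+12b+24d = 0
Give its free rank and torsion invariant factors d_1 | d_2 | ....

rank_ℚ(R)=3; free=4−3=1
SNF(R) diag = [2, 6, 12] → torsion [2, 6, 12]

Answer: M ≅ ℤ^1 ⊕ ℤ/2 ⊕ ℤ/6 ⊕ ℤ/12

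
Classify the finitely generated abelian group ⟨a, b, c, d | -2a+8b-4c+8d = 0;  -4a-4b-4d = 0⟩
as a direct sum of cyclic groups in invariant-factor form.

rank_ℚ(R)=2; free=4−2=2
SNF(R) diag = [2, 4] → torsion [2, 4]

Answer: M ≅ ℤ^2 ⊕ ℤ/2 ⊕ ℤ/4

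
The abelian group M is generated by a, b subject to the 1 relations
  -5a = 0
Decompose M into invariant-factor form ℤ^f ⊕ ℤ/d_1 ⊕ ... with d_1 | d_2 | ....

Answer: M ≅ ℤ^1 ⊕ ℤ/5

Derivation:
rank_ℚ(R)=1; free=2−1=1
SNF(R) diag = [5] → torsion [5]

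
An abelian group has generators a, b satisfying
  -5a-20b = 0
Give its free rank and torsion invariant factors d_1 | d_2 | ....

Answer: M ≅ ℤ^1 ⊕ ℤ/5

Derivation:
rank_ℚ(R)=1; free=2−1=1
SNF(R) diag = [5] → torsion [5]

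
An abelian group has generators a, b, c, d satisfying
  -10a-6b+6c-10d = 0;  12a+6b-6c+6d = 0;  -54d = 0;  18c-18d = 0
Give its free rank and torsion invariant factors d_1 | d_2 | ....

Answer: M ≅ ℤ/2 ⊕ ℤ/6 ⊕ ℤ/18 ⊕ ℤ/54

Derivation:
rank_ℚ(R)=4; free=4−4=0
SNF(R) diag = [2, 6, 18, 54] → torsion [2, 6, 18, 54]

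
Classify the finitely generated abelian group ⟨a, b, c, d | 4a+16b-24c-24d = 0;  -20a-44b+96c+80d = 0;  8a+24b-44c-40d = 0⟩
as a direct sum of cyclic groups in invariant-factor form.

rank_ℚ(R)=3; free=4−3=1
SNF(R) diag = [4, 4, 4] → torsion [4, 4, 4]

Answer: M ≅ ℤ^1 ⊕ ℤ/4 ⊕ ℤ/4 ⊕ ℤ/4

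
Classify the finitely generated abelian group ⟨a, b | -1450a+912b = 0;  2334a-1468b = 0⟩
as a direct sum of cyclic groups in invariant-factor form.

rank_ℚ(R)=2; free=2−2=0
SNF(R) diag = [2, 4] → torsion [2, 4]

Answer: M ≅ ℤ/2 ⊕ ℤ/4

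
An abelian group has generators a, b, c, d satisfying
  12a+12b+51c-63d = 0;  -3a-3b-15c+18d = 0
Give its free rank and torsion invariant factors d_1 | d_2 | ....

rank_ℚ(R)=2; free=4−2=2
SNF(R) diag = [3, 9] → torsion [3, 9]

Answer: M ≅ ℤ^2 ⊕ ℤ/3 ⊕ ℤ/9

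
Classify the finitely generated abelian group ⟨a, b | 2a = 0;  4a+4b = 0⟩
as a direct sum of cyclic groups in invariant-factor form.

Answer: M ≅ ℤ/2 ⊕ ℤ/4

Derivation:
rank_ℚ(R)=2; free=2−2=0
SNF(R) diag = [2, 4] → torsion [2, 4]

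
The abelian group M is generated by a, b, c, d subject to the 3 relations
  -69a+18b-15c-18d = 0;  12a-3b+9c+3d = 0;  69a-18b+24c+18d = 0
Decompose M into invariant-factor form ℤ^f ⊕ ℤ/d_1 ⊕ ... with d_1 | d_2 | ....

rank_ℚ(R)=3; free=4−3=1
SNF(R) diag = [3, 3, 9] → torsion [3, 3, 9]

Answer: M ≅ ℤ^1 ⊕ ℤ/3 ⊕ ℤ/3 ⊕ ℤ/9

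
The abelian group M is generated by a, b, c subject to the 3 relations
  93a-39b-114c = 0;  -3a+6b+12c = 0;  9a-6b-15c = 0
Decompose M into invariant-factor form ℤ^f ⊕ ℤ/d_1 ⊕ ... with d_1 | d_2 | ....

rank_ℚ(R)=3; free=3−3=0
SNF(R) diag = [3, 3, 3] → torsion [3, 3, 3]

Answer: M ≅ ℤ/3 ⊕ ℤ/3 ⊕ ℤ/3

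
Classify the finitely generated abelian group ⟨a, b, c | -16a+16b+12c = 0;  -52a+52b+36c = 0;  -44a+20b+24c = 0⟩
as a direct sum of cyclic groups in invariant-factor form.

Answer: M ≅ ℤ/4 ⊕ ℤ/12 ⊕ ℤ/24

Derivation:
rank_ℚ(R)=3; free=3−3=0
SNF(R) diag = [4, 12, 24] → torsion [4, 12, 24]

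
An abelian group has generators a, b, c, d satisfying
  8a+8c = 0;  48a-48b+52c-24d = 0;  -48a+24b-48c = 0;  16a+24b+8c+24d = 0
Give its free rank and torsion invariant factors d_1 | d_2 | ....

Answer: M ≅ ℤ/4 ⊕ ℤ/8 ⊕ ℤ/24 ⊕ ℤ/24

Derivation:
rank_ℚ(R)=4; free=4−4=0
SNF(R) diag = [4, 8, 24, 24] → torsion [4, 8, 24, 24]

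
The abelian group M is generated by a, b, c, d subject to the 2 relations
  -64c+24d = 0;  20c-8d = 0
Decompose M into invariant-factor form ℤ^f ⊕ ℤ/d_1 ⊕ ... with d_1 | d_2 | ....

rank_ℚ(R)=2; free=4−2=2
SNF(R) diag = [4, 8] → torsion [4, 8]

Answer: M ≅ ℤ^2 ⊕ ℤ/4 ⊕ ℤ/8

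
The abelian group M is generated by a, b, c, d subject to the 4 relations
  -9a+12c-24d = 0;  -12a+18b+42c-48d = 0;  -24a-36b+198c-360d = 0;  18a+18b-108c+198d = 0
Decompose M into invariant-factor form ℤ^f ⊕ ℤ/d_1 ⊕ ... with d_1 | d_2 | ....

rank_ℚ(R)=4; free=4−4=0
SNF(R) diag = [3, 6, 18, 54] → torsion [3, 6, 18, 54]

Answer: M ≅ ℤ/3 ⊕ ℤ/6 ⊕ ℤ/18 ⊕ ℤ/54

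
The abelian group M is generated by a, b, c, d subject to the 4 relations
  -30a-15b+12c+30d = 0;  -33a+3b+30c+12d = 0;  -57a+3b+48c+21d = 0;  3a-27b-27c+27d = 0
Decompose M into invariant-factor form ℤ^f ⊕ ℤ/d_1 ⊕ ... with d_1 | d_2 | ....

rank_ℚ(R)=4; free=4−4=0
SNF(R) diag = [3, 3, 9, 9] → torsion [3, 3, 9, 9]

Answer: M ≅ ℤ/3 ⊕ ℤ/3 ⊕ ℤ/9 ⊕ ℤ/9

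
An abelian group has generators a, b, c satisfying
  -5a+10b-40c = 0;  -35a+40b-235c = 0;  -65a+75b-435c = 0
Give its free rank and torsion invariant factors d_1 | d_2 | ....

Answer: M ≅ ℤ/5 ⊕ ℤ/5 ⊕ ℤ/15

Derivation:
rank_ℚ(R)=3; free=3−3=0
SNF(R) diag = [5, 5, 15] → torsion [5, 5, 15]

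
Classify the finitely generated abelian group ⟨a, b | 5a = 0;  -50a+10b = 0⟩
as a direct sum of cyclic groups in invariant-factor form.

rank_ℚ(R)=2; free=2−2=0
SNF(R) diag = [5, 10] → torsion [5, 10]

Answer: M ≅ ℤ/5 ⊕ ℤ/10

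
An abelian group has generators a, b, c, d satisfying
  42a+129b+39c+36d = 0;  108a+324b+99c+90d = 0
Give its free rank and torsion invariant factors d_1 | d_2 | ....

Answer: M ≅ ℤ^2 ⊕ ℤ/3 ⊕ ℤ/9

Derivation:
rank_ℚ(R)=2; free=4−2=2
SNF(R) diag = [3, 9] → torsion [3, 9]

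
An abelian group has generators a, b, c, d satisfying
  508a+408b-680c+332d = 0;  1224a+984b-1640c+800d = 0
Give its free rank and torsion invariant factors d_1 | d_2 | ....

rank_ℚ(R)=2; free=4−2=2
SNF(R) diag = [4, 8] → torsion [4, 8]

Answer: M ≅ ℤ^2 ⊕ ℤ/4 ⊕ ℤ/8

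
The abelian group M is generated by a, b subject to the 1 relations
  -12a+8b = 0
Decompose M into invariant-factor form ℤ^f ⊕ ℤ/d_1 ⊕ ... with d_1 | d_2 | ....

rank_ℚ(R)=1; free=2−1=1
SNF(R) diag = [4] → torsion [4]

Answer: M ≅ ℤ^1 ⊕ ℤ/4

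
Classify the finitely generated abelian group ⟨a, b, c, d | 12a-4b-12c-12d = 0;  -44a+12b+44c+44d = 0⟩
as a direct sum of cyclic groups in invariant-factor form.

rank_ℚ(R)=2; free=4−2=2
SNF(R) diag = [4, 8] → torsion [4, 8]

Answer: M ≅ ℤ^2 ⊕ ℤ/4 ⊕ ℤ/8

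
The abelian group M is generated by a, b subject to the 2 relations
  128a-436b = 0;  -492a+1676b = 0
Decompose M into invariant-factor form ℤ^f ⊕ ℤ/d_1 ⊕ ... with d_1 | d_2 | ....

Answer: M ≅ ℤ/4 ⊕ ℤ/4

Derivation:
rank_ℚ(R)=2; free=2−2=0
SNF(R) diag = [4, 4] → torsion [4, 4]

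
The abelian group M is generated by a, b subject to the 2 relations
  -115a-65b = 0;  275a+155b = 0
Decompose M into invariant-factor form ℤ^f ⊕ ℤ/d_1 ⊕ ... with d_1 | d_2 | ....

Answer: M ≅ ℤ/5 ⊕ ℤ/10

Derivation:
rank_ℚ(R)=2; free=2−2=0
SNF(R) diag = [5, 10] → torsion [5, 10]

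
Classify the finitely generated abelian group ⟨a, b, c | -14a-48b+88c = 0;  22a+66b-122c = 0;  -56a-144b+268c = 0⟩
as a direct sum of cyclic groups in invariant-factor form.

Answer: M ≅ ℤ/2 ⊕ ℤ/6 ⊕ ℤ/12

Derivation:
rank_ℚ(R)=3; free=3−3=0
SNF(R) diag = [2, 6, 12] → torsion [2, 6, 12]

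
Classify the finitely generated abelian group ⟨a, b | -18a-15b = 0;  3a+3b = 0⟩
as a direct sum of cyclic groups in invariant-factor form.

rank_ℚ(R)=2; free=2−2=0
SNF(R) diag = [3, 3] → torsion [3, 3]

Answer: M ≅ ℤ/3 ⊕ ℤ/3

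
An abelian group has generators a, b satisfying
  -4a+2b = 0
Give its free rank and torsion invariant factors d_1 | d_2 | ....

rank_ℚ(R)=1; free=2−1=1
SNF(R) diag = [2] → torsion [2]

Answer: M ≅ ℤ^1 ⊕ ℤ/2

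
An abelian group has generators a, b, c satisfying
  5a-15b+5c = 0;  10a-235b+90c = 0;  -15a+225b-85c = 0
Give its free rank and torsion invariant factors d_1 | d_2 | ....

rank_ℚ(R)=3; free=3−3=0
SNF(R) diag = [5, 5, 10] → torsion [5, 5, 10]

Answer: M ≅ ℤ/5 ⊕ ℤ/5 ⊕ ℤ/10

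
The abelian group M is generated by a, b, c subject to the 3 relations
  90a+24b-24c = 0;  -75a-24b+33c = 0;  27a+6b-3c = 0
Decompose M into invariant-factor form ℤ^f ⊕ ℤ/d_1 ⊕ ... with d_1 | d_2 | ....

rank_ℚ(R)=3; free=3−3=0
SNF(R) diag = [3, 6, 6] → torsion [3, 6, 6]

Answer: M ≅ ℤ/3 ⊕ ℤ/6 ⊕ ℤ/6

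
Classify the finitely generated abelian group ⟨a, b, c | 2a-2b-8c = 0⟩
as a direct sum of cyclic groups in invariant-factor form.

Answer: M ≅ ℤ^2 ⊕ ℤ/2

Derivation:
rank_ℚ(R)=1; free=3−1=2
SNF(R) diag = [2] → torsion [2]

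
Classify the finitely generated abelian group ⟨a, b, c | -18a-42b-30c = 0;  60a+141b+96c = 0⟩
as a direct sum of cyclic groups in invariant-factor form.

Answer: M ≅ ℤ^1 ⊕ ℤ/3 ⊕ ℤ/6

Derivation:
rank_ℚ(R)=2; free=3−2=1
SNF(R) diag = [3, 6] → torsion [3, 6]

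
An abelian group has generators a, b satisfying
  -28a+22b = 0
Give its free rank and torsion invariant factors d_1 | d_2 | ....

Answer: M ≅ ℤ^1 ⊕ ℤ/2

Derivation:
rank_ℚ(R)=1; free=2−1=1
SNF(R) diag = [2] → torsion [2]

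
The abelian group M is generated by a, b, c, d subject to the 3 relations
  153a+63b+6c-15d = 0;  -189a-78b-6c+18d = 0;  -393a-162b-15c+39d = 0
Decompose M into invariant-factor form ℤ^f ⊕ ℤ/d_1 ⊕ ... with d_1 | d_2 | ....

Answer: M ≅ ℤ^1 ⊕ ℤ/3 ⊕ ℤ/3 ⊕ ℤ/3

Derivation:
rank_ℚ(R)=3; free=4−3=1
SNF(R) diag = [3, 3, 3] → torsion [3, 3, 3]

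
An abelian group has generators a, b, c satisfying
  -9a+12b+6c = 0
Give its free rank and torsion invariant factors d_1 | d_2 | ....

Answer: M ≅ ℤ^2 ⊕ ℤ/3

Derivation:
rank_ℚ(R)=1; free=3−1=2
SNF(R) diag = [3] → torsion [3]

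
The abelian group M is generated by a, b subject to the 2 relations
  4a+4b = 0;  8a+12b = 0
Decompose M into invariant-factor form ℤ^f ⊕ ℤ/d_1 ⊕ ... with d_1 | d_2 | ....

rank_ℚ(R)=2; free=2−2=0
SNF(R) diag = [4, 4] → torsion [4, 4]

Answer: M ≅ ℤ/4 ⊕ ℤ/4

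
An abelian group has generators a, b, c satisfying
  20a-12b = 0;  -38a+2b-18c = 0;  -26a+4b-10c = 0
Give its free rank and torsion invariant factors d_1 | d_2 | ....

Answer: M ≅ ℤ/2 ⊕ ℤ/2 ⊕ ℤ/4

Derivation:
rank_ℚ(R)=3; free=3−3=0
SNF(R) diag = [2, 2, 4] → torsion [2, 2, 4]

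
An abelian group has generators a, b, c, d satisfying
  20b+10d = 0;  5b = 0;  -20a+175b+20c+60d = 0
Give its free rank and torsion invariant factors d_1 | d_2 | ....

Answer: M ≅ ℤ^1 ⊕ ℤ/5 ⊕ ℤ/10 ⊕ ℤ/20

Derivation:
rank_ℚ(R)=3; free=4−3=1
SNF(R) diag = [5, 10, 20] → torsion [5, 10, 20]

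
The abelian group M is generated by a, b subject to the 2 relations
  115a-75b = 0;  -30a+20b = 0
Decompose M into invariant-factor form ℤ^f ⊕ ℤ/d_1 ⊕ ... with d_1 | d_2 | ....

Answer: M ≅ ℤ/5 ⊕ ℤ/10

Derivation:
rank_ℚ(R)=2; free=2−2=0
SNF(R) diag = [5, 10] → torsion [5, 10]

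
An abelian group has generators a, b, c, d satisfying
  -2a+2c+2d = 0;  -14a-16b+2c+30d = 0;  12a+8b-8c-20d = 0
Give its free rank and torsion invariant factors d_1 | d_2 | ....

rank_ℚ(R)=3; free=4−3=1
SNF(R) diag = [2, 4, 8] → torsion [2, 4, 8]

Answer: M ≅ ℤ^1 ⊕ ℤ/2 ⊕ ℤ/4 ⊕ ℤ/8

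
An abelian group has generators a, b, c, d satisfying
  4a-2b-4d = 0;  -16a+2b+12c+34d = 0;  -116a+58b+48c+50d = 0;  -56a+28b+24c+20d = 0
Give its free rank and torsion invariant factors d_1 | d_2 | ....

rank_ℚ(R)=4; free=4−4=0
SNF(R) diag = [2, 6, 12, 24] → torsion [2, 6, 12, 24]

Answer: M ≅ ℤ/2 ⊕ ℤ/6 ⊕ ℤ/12 ⊕ ℤ/24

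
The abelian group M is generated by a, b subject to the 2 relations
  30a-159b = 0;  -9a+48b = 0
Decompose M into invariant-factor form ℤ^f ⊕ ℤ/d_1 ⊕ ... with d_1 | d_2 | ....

rank_ℚ(R)=2; free=2−2=0
SNF(R) diag = [3, 3] → torsion [3, 3]

Answer: M ≅ ℤ/3 ⊕ ℤ/3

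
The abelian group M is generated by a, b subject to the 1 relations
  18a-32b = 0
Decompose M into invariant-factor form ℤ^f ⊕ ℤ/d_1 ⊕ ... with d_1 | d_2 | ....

rank_ℚ(R)=1; free=2−1=1
SNF(R) diag = [2] → torsion [2]

Answer: M ≅ ℤ^1 ⊕ ℤ/2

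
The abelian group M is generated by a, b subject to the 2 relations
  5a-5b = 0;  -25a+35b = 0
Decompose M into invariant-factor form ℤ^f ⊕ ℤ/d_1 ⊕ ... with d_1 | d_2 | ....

Answer: M ≅ ℤ/5 ⊕ ℤ/10

Derivation:
rank_ℚ(R)=2; free=2−2=0
SNF(R) diag = [5, 10] → torsion [5, 10]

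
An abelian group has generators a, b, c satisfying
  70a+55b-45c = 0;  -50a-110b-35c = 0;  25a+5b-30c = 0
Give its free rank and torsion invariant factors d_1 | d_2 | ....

Answer: M ≅ ℤ/5 ⊕ ℤ/5 ⊕ ℤ/5

Derivation:
rank_ℚ(R)=3; free=3−3=0
SNF(R) diag = [5, 5, 5] → torsion [5, 5, 5]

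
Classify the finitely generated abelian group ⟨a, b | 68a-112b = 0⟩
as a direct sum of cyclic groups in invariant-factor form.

rank_ℚ(R)=1; free=2−1=1
SNF(R) diag = [4] → torsion [4]

Answer: M ≅ ℤ^1 ⊕ ℤ/4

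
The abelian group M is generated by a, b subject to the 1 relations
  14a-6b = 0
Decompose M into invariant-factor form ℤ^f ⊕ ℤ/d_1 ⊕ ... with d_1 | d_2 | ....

Answer: M ≅ ℤ^1 ⊕ ℤ/2

Derivation:
rank_ℚ(R)=1; free=2−1=1
SNF(R) diag = [2] → torsion [2]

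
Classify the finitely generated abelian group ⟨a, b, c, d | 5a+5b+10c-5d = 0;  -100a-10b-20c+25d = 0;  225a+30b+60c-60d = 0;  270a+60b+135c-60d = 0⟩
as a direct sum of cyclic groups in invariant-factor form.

Answer: M ≅ ℤ/5 ⊕ ℤ/15 ⊕ ℤ/15 ⊕ ℤ/15

Derivation:
rank_ℚ(R)=4; free=4−4=0
SNF(R) diag = [5, 15, 15, 15] → torsion [5, 15, 15, 15]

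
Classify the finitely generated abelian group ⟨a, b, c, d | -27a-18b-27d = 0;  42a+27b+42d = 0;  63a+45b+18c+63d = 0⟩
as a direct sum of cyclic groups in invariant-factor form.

rank_ℚ(R)=3; free=4−3=1
SNF(R) diag = [3, 9, 18] → torsion [3, 9, 18]

Answer: M ≅ ℤ^1 ⊕ ℤ/3 ⊕ ℤ/9 ⊕ ℤ/18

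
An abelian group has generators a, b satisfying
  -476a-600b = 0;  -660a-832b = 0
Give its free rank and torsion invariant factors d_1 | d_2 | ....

Answer: M ≅ ℤ/4 ⊕ ℤ/8

Derivation:
rank_ℚ(R)=2; free=2−2=0
SNF(R) diag = [4, 8] → torsion [4, 8]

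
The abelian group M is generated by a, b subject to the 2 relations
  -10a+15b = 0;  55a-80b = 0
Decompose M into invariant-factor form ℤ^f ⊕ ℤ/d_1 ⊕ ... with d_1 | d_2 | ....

rank_ℚ(R)=2; free=2−2=0
SNF(R) diag = [5, 5] → torsion [5, 5]

Answer: M ≅ ℤ/5 ⊕ ℤ/5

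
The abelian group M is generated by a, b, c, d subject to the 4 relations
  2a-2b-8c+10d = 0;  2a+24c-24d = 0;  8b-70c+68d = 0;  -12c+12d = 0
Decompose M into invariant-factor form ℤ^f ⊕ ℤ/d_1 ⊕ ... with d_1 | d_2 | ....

Answer: M ≅ ℤ/2 ⊕ ℤ/2 ⊕ ℤ/6 ⊕ ℤ/12

Derivation:
rank_ℚ(R)=4; free=4−4=0
SNF(R) diag = [2, 2, 6, 12] → torsion [2, 2, 6, 12]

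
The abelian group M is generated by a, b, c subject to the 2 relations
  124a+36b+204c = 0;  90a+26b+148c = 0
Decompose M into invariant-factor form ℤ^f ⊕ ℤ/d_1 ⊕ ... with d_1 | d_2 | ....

Answer: M ≅ ℤ^1 ⊕ ℤ/2 ⊕ ℤ/4

Derivation:
rank_ℚ(R)=2; free=3−2=1
SNF(R) diag = [2, 4] → torsion [2, 4]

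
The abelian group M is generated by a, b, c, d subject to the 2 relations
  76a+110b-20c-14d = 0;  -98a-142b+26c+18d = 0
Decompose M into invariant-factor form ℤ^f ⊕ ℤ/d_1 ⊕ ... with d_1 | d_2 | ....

Answer: M ≅ ℤ^2 ⊕ ℤ/2 ⊕ ℤ/2

Derivation:
rank_ℚ(R)=2; free=4−2=2
SNF(R) diag = [2, 2] → torsion [2, 2]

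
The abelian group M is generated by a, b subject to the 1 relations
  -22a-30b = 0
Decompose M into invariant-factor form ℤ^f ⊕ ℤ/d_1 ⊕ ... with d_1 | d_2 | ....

rank_ℚ(R)=1; free=2−1=1
SNF(R) diag = [2] → torsion [2]

Answer: M ≅ ℤ^1 ⊕ ℤ/2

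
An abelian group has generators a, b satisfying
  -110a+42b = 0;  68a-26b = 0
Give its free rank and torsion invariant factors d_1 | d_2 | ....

Answer: M ≅ ℤ/2 ⊕ ℤ/2

Derivation:
rank_ℚ(R)=2; free=2−2=0
SNF(R) diag = [2, 2] → torsion [2, 2]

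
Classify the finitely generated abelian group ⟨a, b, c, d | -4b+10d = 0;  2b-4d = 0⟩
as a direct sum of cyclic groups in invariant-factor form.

Answer: M ≅ ℤ^2 ⊕ ℤ/2 ⊕ ℤ/2

Derivation:
rank_ℚ(R)=2; free=4−2=2
SNF(R) diag = [2, 2] → torsion [2, 2]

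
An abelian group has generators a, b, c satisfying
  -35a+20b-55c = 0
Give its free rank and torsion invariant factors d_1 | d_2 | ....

Answer: M ≅ ℤ^2 ⊕ ℤ/5

Derivation:
rank_ℚ(R)=1; free=3−1=2
SNF(R) diag = [5] → torsion [5]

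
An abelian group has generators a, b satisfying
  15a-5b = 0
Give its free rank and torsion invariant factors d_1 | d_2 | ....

rank_ℚ(R)=1; free=2−1=1
SNF(R) diag = [5] → torsion [5]

Answer: M ≅ ℤ^1 ⊕ ℤ/5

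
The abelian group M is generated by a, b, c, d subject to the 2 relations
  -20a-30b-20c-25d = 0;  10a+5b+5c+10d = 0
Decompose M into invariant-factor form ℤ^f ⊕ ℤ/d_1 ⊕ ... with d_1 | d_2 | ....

Answer: M ≅ ℤ^2 ⊕ ℤ/5 ⊕ ℤ/5

Derivation:
rank_ℚ(R)=2; free=4−2=2
SNF(R) diag = [5, 5] → torsion [5, 5]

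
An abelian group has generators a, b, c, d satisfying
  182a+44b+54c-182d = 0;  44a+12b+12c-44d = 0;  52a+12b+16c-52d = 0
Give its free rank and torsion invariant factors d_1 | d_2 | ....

rank_ℚ(R)=3; free=4−3=1
SNF(R) diag = [2, 4, 4] → torsion [2, 4, 4]

Answer: M ≅ ℤ^1 ⊕ ℤ/2 ⊕ ℤ/4 ⊕ ℤ/4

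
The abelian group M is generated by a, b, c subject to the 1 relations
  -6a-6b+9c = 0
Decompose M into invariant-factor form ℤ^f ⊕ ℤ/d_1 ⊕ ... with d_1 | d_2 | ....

rank_ℚ(R)=1; free=3−1=2
SNF(R) diag = [3] → torsion [3]

Answer: M ≅ ℤ^2 ⊕ ℤ/3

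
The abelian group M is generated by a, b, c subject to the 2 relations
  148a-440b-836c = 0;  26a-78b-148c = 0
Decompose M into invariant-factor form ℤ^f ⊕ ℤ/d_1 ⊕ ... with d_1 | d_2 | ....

Answer: M ≅ ℤ^1 ⊕ ℤ/2 ⊕ ℤ/4

Derivation:
rank_ℚ(R)=2; free=3−2=1
SNF(R) diag = [2, 4] → torsion [2, 4]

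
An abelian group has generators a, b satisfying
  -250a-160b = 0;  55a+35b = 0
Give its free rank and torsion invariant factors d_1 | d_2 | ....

Answer: M ≅ ℤ/5 ⊕ ℤ/10

Derivation:
rank_ℚ(R)=2; free=2−2=0
SNF(R) diag = [5, 10] → torsion [5, 10]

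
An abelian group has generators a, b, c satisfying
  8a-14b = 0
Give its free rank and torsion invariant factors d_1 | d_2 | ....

rank_ℚ(R)=1; free=3−1=2
SNF(R) diag = [2] → torsion [2]

Answer: M ≅ ℤ^2 ⊕ ℤ/2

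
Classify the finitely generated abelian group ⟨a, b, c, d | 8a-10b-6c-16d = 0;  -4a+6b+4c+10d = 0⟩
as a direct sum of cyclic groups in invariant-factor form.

Answer: M ≅ ℤ^2 ⊕ ℤ/2 ⊕ ℤ/2

Derivation:
rank_ℚ(R)=2; free=4−2=2
SNF(R) diag = [2, 2] → torsion [2, 2]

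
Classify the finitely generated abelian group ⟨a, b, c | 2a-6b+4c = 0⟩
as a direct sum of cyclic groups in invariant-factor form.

rank_ℚ(R)=1; free=3−1=2
SNF(R) diag = [2] → torsion [2]

Answer: M ≅ ℤ^2 ⊕ ℤ/2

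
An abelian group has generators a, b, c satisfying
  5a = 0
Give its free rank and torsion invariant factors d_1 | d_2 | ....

Answer: M ≅ ℤ^2 ⊕ ℤ/5

Derivation:
rank_ℚ(R)=1; free=3−1=2
SNF(R) diag = [5] → torsion [5]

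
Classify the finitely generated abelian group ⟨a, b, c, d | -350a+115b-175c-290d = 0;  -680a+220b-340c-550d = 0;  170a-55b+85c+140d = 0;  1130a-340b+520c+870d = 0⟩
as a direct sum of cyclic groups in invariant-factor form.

rank_ℚ(R)=4; free=4−4=0
SNF(R) diag = [5, 10, 30, 90] → torsion [5, 10, 30, 90]

Answer: M ≅ ℤ/5 ⊕ ℤ/10 ⊕ ℤ/30 ⊕ ℤ/90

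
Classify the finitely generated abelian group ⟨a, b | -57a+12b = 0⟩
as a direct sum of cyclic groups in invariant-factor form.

rank_ℚ(R)=1; free=2−1=1
SNF(R) diag = [3] → torsion [3]

Answer: M ≅ ℤ^1 ⊕ ℤ/3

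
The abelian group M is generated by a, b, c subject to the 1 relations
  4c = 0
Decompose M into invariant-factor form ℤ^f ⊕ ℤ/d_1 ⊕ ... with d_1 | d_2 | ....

Answer: M ≅ ℤ^2 ⊕ ℤ/4

Derivation:
rank_ℚ(R)=1; free=3−1=2
SNF(R) diag = [4] → torsion [4]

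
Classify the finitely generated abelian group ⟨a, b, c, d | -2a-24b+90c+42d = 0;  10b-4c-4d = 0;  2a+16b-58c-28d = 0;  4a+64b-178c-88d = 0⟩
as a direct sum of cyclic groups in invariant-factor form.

Answer: M ≅ ℤ/2 ⊕ ℤ/2 ⊕ ℤ/6 ⊕ ℤ/18

Derivation:
rank_ℚ(R)=4; free=4−4=0
SNF(R) diag = [2, 2, 6, 18] → torsion [2, 2, 6, 18]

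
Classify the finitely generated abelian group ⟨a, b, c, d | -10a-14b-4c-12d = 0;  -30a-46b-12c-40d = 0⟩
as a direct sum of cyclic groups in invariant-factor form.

rank_ℚ(R)=2; free=4−2=2
SNF(R) diag = [2, 4] → torsion [2, 4]

Answer: M ≅ ℤ^2 ⊕ ℤ/2 ⊕ ℤ/4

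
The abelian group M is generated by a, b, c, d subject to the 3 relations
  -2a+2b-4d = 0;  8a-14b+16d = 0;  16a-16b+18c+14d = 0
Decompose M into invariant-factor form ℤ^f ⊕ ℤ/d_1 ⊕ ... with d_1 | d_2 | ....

rank_ℚ(R)=3; free=4−3=1
SNF(R) diag = [2, 6, 18] → torsion [2, 6, 18]

Answer: M ≅ ℤ^1 ⊕ ℤ/2 ⊕ ℤ/6 ⊕ ℤ/18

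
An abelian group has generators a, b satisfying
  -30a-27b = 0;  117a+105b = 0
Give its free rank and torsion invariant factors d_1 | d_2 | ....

rank_ℚ(R)=2; free=2−2=0
SNF(R) diag = [3, 3] → torsion [3, 3]

Answer: M ≅ ℤ/3 ⊕ ℤ/3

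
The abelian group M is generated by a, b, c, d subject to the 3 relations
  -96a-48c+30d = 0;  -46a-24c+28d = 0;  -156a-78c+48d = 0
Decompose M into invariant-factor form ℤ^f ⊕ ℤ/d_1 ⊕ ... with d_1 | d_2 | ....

Answer: M ≅ ℤ^1 ⊕ ℤ/2 ⊕ ℤ/6 ⊕ ℤ/6

Derivation:
rank_ℚ(R)=3; free=4−3=1
SNF(R) diag = [2, 6, 6] → torsion [2, 6, 6]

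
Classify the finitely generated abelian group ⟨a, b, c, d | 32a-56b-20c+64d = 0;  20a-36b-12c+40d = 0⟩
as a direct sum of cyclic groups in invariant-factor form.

rank_ℚ(R)=2; free=4−2=2
SNF(R) diag = [4, 4] → torsion [4, 4]

Answer: M ≅ ℤ^2 ⊕ ℤ/4 ⊕ ℤ/4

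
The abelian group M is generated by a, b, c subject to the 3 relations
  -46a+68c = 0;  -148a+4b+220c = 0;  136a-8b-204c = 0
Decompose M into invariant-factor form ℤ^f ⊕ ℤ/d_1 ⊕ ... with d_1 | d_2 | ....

rank_ℚ(R)=3; free=3−3=0
SNF(R) diag = [2, 4, 12] → torsion [2, 4, 12]

Answer: M ≅ ℤ/2 ⊕ ℤ/4 ⊕ ℤ/12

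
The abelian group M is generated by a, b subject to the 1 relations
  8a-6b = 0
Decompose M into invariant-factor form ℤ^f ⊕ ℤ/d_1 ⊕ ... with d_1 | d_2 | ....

rank_ℚ(R)=1; free=2−1=1
SNF(R) diag = [2] → torsion [2]

Answer: M ≅ ℤ^1 ⊕ ℤ/2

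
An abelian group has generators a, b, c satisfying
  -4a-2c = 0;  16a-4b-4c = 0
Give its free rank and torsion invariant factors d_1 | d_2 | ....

Answer: M ≅ ℤ^1 ⊕ ℤ/2 ⊕ ℤ/4

Derivation:
rank_ℚ(R)=2; free=3−2=1
SNF(R) diag = [2, 4] → torsion [2, 4]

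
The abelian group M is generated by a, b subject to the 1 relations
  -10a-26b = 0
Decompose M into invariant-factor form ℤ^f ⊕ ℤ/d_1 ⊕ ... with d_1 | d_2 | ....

Answer: M ≅ ℤ^1 ⊕ ℤ/2

Derivation:
rank_ℚ(R)=1; free=2−1=1
SNF(R) diag = [2] → torsion [2]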